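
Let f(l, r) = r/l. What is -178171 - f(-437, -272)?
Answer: -77860999/437 ≈ -1.7817e+5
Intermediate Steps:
-178171 - f(-437, -272) = -178171 - (-272)/(-437) = -178171 - (-272)*(-1)/437 = -178171 - 1*272/437 = -178171 - 272/437 = -77860999/437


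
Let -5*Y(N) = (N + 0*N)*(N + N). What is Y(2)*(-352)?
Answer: 2816/5 ≈ 563.20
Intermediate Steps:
Y(N) = -2*N**2/5 (Y(N) = -(N + 0*N)*(N + N)/5 = -(N + 0)*2*N/5 = -N*2*N/5 = -2*N**2/5)
Y(2)*(-352) = -2/5*2**2*(-352) = -2/5*4*(-352) = -8/5*(-352) = 2816/5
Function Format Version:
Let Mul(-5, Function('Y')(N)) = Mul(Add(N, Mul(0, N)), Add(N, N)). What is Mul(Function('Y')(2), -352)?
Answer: Rational(2816, 5) ≈ 563.20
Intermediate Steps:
Function('Y')(N) = Mul(Rational(-2, 5), Pow(N, 2)) (Function('Y')(N) = Mul(Rational(-1, 5), Mul(Add(N, Mul(0, N)), Add(N, N))) = Mul(Rational(-1, 5), Mul(Add(N, 0), Mul(2, N))) = Mul(Rational(-1, 5), Mul(N, Mul(2, N))) = Mul(Rational(-1, 5), Mul(2, Pow(N, 2))) = Mul(Rational(-2, 5), Pow(N, 2)))
Mul(Function('Y')(2), -352) = Mul(Mul(Rational(-2, 5), Pow(2, 2)), -352) = Mul(Mul(Rational(-2, 5), 4), -352) = Mul(Rational(-8, 5), -352) = Rational(2816, 5)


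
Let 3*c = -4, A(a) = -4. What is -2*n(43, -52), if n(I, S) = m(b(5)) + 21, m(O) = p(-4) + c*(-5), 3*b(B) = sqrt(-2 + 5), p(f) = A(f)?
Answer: -142/3 ≈ -47.333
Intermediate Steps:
p(f) = -4
c = -4/3 (c = (1/3)*(-4) = -4/3 ≈ -1.3333)
b(B) = sqrt(3)/3 (b(B) = sqrt(-2 + 5)/3 = sqrt(3)/3)
m(O) = 8/3 (m(O) = -4 - 4/3*(-5) = -4 + 20/3 = 8/3)
n(I, S) = 71/3 (n(I, S) = 8/3 + 21 = 71/3)
-2*n(43, -52) = -2*71/3 = -142/3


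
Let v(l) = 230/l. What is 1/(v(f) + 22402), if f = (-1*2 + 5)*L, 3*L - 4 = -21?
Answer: 17/380604 ≈ 4.4666e-5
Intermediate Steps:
L = -17/3 (L = 4/3 + (⅓)*(-21) = 4/3 - 7 = -17/3 ≈ -5.6667)
f = -17 (f = (-1*2 + 5)*(-17/3) = (-2 + 5)*(-17/3) = 3*(-17/3) = -17)
1/(v(f) + 22402) = 1/(230/(-17) + 22402) = 1/(230*(-1/17) + 22402) = 1/(-230/17 + 22402) = 1/(380604/17) = 17/380604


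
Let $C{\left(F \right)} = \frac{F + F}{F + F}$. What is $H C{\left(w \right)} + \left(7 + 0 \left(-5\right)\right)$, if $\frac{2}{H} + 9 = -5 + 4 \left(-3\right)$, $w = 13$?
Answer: $\frac{90}{13} \approx 6.9231$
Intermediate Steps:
$C{\left(F \right)} = 1$ ($C{\left(F \right)} = \frac{2 F}{2 F} = 2 F \frac{1}{2 F} = 1$)
$H = - \frac{1}{13}$ ($H = \frac{2}{-9 + \left(-5 + 4 \left(-3\right)\right)} = \frac{2}{-9 - 17} = \frac{2}{-26} = 2 \left(- \frac{1}{26}\right) = - \frac{1}{13} \approx -0.076923$)
$H C{\left(w \right)} + \left(7 + 0 \left(-5\right)\right) = \left(- \frac{1}{13}\right) 1 + \left(7 + 0 \left(-5\right)\right) = - \frac{1}{13} + \left(7 + 0\right) = - \frac{1}{13} + 7 = \frac{90}{13}$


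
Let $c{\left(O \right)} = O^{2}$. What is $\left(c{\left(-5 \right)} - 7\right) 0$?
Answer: $0$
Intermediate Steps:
$\left(c{\left(-5 \right)} - 7\right) 0 = \left(\left(-5\right)^{2} - 7\right) 0 = \left(25 - 7\right) 0 = 18 \cdot 0 = 0$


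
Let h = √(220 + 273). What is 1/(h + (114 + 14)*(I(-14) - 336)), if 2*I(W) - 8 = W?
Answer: -43392/1882865171 - √493/1882865171 ≈ -2.3058e-5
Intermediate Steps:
I(W) = 4 + W/2
h = √493 ≈ 22.204
1/(h + (114 + 14)*(I(-14) - 336)) = 1/(√493 + (114 + 14)*((4 + (½)*(-14)) - 336)) = 1/(√493 + 128*((4 - 7) - 336)) = 1/(√493 + 128*(-3 - 336)) = 1/(√493 + 128*(-339)) = 1/(√493 - 43392) = 1/(-43392 + √493)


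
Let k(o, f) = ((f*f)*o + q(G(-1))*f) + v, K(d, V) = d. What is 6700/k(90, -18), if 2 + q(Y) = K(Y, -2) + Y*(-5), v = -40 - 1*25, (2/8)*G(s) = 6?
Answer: 6700/30859 ≈ 0.21712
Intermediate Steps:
G(s) = 24 (G(s) = 4*6 = 24)
v = -65 (v = -40 - 25 = -65)
q(Y) = -2 - 4*Y (q(Y) = -2 + (Y + Y*(-5)) = -2 + (Y - 5*Y) = -2 - 4*Y)
k(o, f) = -65 - 98*f + o*f² (k(o, f) = ((f*f)*o + (-2 - 4*24)*f) - 65 = (f²*o + (-2 - 96)*f) - 65 = (o*f² - 98*f) - 65 = (-98*f + o*f²) - 65 = -65 - 98*f + o*f²)
6700/k(90, -18) = 6700/(-65 - 98*(-18) + 90*(-18)²) = 6700/(-65 + 1764 + 90*324) = 6700/(-65 + 1764 + 29160) = 6700/30859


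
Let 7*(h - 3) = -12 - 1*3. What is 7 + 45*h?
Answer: 319/7 ≈ 45.571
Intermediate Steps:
h = 6/7 (h = 3 + (-12 - 1*3)/7 = 3 + (-12 - 3)/7 = 3 + (1/7)*(-15) = 3 - 15/7 = 6/7 ≈ 0.85714)
7 + 45*h = 7 + 45*(6/7) = 7 + 270/7 = 319/7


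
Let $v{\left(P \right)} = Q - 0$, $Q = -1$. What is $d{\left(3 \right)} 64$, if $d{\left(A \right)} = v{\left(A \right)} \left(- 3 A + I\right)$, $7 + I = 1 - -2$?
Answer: $832$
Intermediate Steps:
$I = -4$ ($I = -7 + \left(1 - -2\right) = -7 + \left(1 + 2\right) = -7 + 3 = -4$)
$v{\left(P \right)} = -1$ ($v{\left(P \right)} = -1 - 0 = -1 + 0 = -1$)
$d{\left(A \right)} = 4 + 3 A$ ($d{\left(A \right)} = - (- 3 A - 4) = - (-4 - 3 A) = 4 + 3 A$)
$d{\left(3 \right)} 64 = \left(4 + 3 \cdot 3\right) 64 = \left(4 + 9\right) 64 = 13 \cdot 64 = 832$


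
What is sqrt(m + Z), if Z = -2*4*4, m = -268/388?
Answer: I*sqrt(307587)/97 ≈ 5.7176*I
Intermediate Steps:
m = -67/97 (m = -268*1/388 = -67/97 ≈ -0.69072)
Z = -32 (Z = -8*4 = -32)
sqrt(m + Z) = sqrt(-67/97 - 32) = sqrt(-3171/97) = I*sqrt(307587)/97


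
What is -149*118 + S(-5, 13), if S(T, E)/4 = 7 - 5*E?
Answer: -17814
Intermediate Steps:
S(T, E) = 28 - 20*E (S(T, E) = 4*(7 - 5*E) = 28 - 20*E)
-149*118 + S(-5, 13) = -149*118 + (28 - 20*13) = -17582 + (28 - 260) = -17582 - 232 = -17814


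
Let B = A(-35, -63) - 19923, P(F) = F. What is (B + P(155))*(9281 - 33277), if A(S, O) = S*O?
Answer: 421441748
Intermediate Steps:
A(S, O) = O*S
B = -17718 (B = -63*(-35) - 19923 = 2205 - 19923 = -17718)
(B + P(155))*(9281 - 33277) = (-17718 + 155)*(9281 - 33277) = -17563*(-23996) = 421441748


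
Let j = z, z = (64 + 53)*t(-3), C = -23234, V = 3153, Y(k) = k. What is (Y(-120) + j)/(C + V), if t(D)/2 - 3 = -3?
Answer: 120/20081 ≈ 0.0059758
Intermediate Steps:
t(D) = 0 (t(D) = 6 + 2*(-3) = 6 - 6 = 0)
z = 0 (z = (64 + 53)*0 = 117*0 = 0)
j = 0
(Y(-120) + j)/(C + V) = (-120 + 0)/(-23234 + 3153) = -120/(-20081) = -120*(-1/20081) = 120/20081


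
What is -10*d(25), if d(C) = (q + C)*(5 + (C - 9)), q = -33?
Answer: 1680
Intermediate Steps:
d(C) = (-33 + C)*(-4 + C) (d(C) = (-33 + C)*(5 + (C - 9)) = (-33 + C)*(5 + (-9 + C)) = (-33 + C)*(-4 + C))
-10*d(25) = -10*(132 + 25**2 - 37*25) = -10*(132 + 625 - 925) = -10*(-168) = 1680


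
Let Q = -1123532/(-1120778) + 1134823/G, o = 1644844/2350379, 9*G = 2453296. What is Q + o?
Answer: 18952922369344041897/3231301265773322576 ≈ 5.8654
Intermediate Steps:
G = 2453296/9 (G = (1/9)*2453296 = 2453296/9 ≈ 2.7259e+5)
o = 1644844/2350379 (o = 1644844*(1/2350379) = 1644844/2350379 ≈ 0.69982)
Q = 7101659216059/1374800092144 (Q = -1123532/(-1120778) + 1134823/(2453296/9) = -1123532*(-1/1120778) + 1134823*(9/2453296) = 561766/560389 + 10213407/2453296 = 7101659216059/1374800092144 ≈ 5.1656)
Q + o = 7101659216059/1374800092144 + 1644844/2350379 = 18952922369344041897/3231301265773322576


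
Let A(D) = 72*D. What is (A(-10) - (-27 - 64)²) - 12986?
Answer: -21987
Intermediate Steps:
(A(-10) - (-27 - 64)²) - 12986 = (72*(-10) - (-27 - 64)²) - 12986 = (-720 - 1*(-91)²) - 12986 = (-720 - 1*8281) - 12986 = (-720 - 8281) - 12986 = -9001 - 12986 = -21987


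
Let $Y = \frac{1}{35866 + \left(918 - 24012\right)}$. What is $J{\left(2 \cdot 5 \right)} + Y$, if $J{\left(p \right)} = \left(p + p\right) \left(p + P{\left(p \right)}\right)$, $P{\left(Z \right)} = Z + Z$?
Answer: $\frac{7663201}{12772} \approx 600.0$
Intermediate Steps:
$P{\left(Z \right)} = 2 Z$
$J{\left(p \right)} = 6 p^{2}$ ($J{\left(p \right)} = \left(p + p\right) \left(p + 2 p\right) = 2 p 3 p = 6 p^{2}$)
$Y = \frac{1}{12772}$ ($Y = \frac{1}{35866 + \left(918 - 24012\right)} = \frac{1}{35866 - 23094} = \frac{1}{12772} \approx 7.8296 \cdot 10^{-5}$)
$J{\left(2 \cdot 5 \right)} + Y = 6 \left(2 \cdot 5\right)^{2} + \frac{1}{12772} = 6 \cdot 10^{2} + \frac{1}{12772} = 6 \cdot 100 + \frac{1}{12772} = 600 + \frac{1}{12772} = \frac{7663201}{12772}$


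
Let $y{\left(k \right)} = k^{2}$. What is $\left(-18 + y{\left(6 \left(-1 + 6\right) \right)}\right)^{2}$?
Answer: $777924$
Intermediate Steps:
$\left(-18 + y{\left(6 \left(-1 + 6\right) \right)}\right)^{2} = \left(-18 + \left(6 \left(-1 + 6\right)\right)^{2}\right)^{2} = \left(-18 + \left(6 \cdot 5\right)^{2}\right)^{2} = \left(-18 + 30^{2}\right)^{2} = \left(-18 + 900\right)^{2} = 882^{2} = 777924$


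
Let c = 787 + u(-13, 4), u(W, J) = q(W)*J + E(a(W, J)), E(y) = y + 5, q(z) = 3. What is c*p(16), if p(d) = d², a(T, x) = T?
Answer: 202496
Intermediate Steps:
E(y) = 5 + y
u(W, J) = 5 + W + 3*J (u(W, J) = 3*J + (5 + W) = 5 + W + 3*J)
c = 791 (c = 787 + (5 - 13 + 3*4) = 787 + (5 - 13 + 12) = 787 + 4 = 791)
c*p(16) = 791*16² = 791*256 = 202496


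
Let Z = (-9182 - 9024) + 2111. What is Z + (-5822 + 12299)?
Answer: -9618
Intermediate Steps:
Z = -16095 (Z = -18206 + 2111 = -16095)
Z + (-5822 + 12299) = -16095 + (-5822 + 12299) = -16095 + 6477 = -9618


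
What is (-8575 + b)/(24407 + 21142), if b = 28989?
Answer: 20414/45549 ≈ 0.44818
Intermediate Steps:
(-8575 + b)/(24407 + 21142) = (-8575 + 28989)/(24407 + 21142) = 20414/45549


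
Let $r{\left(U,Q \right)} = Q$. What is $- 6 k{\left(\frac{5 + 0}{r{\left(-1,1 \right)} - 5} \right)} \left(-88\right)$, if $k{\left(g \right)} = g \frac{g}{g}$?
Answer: $-660$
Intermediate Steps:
$k{\left(g \right)} = g$ ($k{\left(g \right)} = g 1 = g$)
$- 6 k{\left(\frac{5 + 0}{r{\left(-1,1 \right)} - 5} \right)} \left(-88\right) = - 6 \frac{5 + 0}{1 - 5} \left(-88\right) = - 6 \frac{5}{-4} \left(-88\right) = - 6 \cdot 5 \left(- \frac{1}{4}\right) \left(-88\right) = \left(-6\right) \left(- \frac{5}{4}\right) \left(-88\right) = \frac{15}{2} \left(-88\right) = -660$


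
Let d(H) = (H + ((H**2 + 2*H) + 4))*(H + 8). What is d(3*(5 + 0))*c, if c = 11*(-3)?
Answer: -207966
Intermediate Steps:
c = -33
d(H) = (8 + H)*(4 + H**2 + 3*H) (d(H) = (H + (4 + H**2 + 2*H))*(8 + H) = (4 + H**2 + 3*H)*(8 + H) = (8 + H)*(4 + H**2 + 3*H))
d(3*(5 + 0))*c = (32 + (3*(5 + 0))**3 + 11*(3*(5 + 0))**2 + 28*(3*(5 + 0)))*(-33) = (32 + (3*5)**3 + 11*(3*5)**2 + 28*(3*5))*(-33) = (32 + 15**3 + 11*15**2 + 28*15)*(-33) = (32 + 3375 + 11*225 + 420)*(-33) = (32 + 3375 + 2475 + 420)*(-33) = 6302*(-33) = -207966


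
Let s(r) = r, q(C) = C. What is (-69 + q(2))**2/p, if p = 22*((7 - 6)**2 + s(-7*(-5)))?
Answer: 4489/792 ≈ 5.6679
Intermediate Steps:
p = 792 (p = 22*((7 - 6)**2 - 7*(-5)) = 22*(1**2 + 35) = 22*(1 + 35) = 22*36 = 792)
(-69 + q(2))**2/p = (-69 + 2)**2/792 = (-67)**2*(1/792) = 4489*(1/792) = 4489/792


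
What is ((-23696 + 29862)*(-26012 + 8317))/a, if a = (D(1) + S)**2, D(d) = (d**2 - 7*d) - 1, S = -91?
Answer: -54553685/4802 ≈ -11361.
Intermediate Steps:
D(d) = -1 + d**2 - 7*d
a = 9604 (a = ((-1 + 1**2 - 7*1) - 91)**2 = ((-1 + 1 - 7) - 91)**2 = (-7 - 91)**2 = (-98)**2 = 9604)
((-23696 + 29862)*(-26012 + 8317))/a = ((-23696 + 29862)*(-26012 + 8317))/9604 = (6166*(-17695))*(1/9604) = -109107370*1/9604 = -54553685/4802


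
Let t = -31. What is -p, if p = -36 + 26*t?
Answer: 842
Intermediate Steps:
p = -842 (p = -36 + 26*(-31) = -36 - 806 = -842)
-p = -1*(-842) = 842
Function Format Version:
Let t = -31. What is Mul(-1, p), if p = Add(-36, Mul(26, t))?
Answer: 842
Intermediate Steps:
p = -842 (p = Add(-36, Mul(26, -31)) = Add(-36, -806) = -842)
Mul(-1, p) = Mul(-1, -842) = 842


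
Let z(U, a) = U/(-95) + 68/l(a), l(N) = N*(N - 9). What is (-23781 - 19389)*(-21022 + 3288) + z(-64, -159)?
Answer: 485689565428807/634410 ≈ 7.6558e+8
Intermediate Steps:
l(N) = N*(-9 + N)
z(U, a) = -U/95 + 68/(a*(-9 + a)) (z(U, a) = U/(-95) + 68/((a*(-9 + a))) = U*(-1/95) + 68*(1/(a*(-9 + a))) = -U/95 + 68/(a*(-9 + a)))
(-23781 - 19389)*(-21022 + 3288) + z(-64, -159) = (-23781 - 19389)*(-21022 + 3288) + (1/95)*(6460 - 1*(-64)*(-159)*(-9 - 159))/(-159*(-9 - 159)) = -43170*(-17734) + (1/95)*(-1/159)*(6460 - 1*(-64)*(-159)*(-168))/(-168) = 765576780 + (1/95)*(-1/159)*(-1/168)*(6460 + 1709568) = 765576780 + (1/95)*(-1/159)*(-1/168)*1716028 = 765576780 + 429007/634410 = 485689565428807/634410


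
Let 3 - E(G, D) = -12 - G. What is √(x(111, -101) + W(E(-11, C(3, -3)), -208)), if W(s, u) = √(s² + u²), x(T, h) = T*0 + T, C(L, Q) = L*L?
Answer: √(111 + 4*√2705) ≈ 17.862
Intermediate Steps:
C(L, Q) = L²
x(T, h) = T (x(T, h) = 0 + T = T)
E(G, D) = 15 + G (E(G, D) = 3 - (-12 - G) = 3 + (12 + G) = 15 + G)
√(x(111, -101) + W(E(-11, C(3, -3)), -208)) = √(111 + √((15 - 11)² + (-208)²)) = √(111 + √(4² + 43264)) = √(111 + √(16 + 43264)) = √(111 + √43280) = √(111 + 4*√2705)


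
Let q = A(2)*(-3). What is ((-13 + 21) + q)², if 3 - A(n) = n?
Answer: 25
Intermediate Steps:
A(n) = 3 - n
q = -3 (q = (3 - 1*2)*(-3) = (3 - 2)*(-3) = 1*(-3) = -3)
((-13 + 21) + q)² = ((-13 + 21) - 3)² = (8 - 3)² = 5² = 25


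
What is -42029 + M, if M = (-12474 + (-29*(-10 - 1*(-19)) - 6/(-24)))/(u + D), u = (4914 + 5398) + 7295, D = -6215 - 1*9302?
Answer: -18495441/440 ≈ -42035.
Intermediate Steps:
D = -15517 (D = -6215 - 9302 = -15517)
u = 17607 (u = 10312 + 7295 = 17607)
M = -2681/440 (M = (-12474 + (-29*(-10 - 1*(-19)) - 6/(-24)))/(17607 - 15517) = (-12474 + (-29*(-10 + 19) - 6*(-1/24)))/2090 = (-12474 + (-29*9 + ¼))*(1/2090) = (-12474 + (-261 + ¼))*(1/2090) = (-12474 - 1043/4)*(1/2090) = -50939/4*1/2090 = -2681/440 ≈ -6.0932)
-42029 + M = -42029 - 2681/440 = -18495441/440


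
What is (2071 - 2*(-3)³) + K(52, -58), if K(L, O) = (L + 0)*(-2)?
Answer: 2021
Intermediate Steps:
K(L, O) = -2*L (K(L, O) = L*(-2) = -2*L)
(2071 - 2*(-3)³) + K(52, -58) = (2071 - 2*(-3)³) - 2*52 = (2071 - 2*(-27)) - 104 = (2071 + 54) - 104 = 2125 - 104 = 2021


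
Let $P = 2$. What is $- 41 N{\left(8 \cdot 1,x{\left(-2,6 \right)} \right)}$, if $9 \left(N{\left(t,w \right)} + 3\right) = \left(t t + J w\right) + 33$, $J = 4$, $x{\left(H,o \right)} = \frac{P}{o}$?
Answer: $- \frac{8774}{27} \approx -324.96$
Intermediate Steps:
$x{\left(H,o \right)} = \frac{2}{o}$
$N{\left(t,w \right)} = \frac{2}{3} + \frac{t^{2}}{9} + \frac{4 w}{9}$ ($N{\left(t,w \right)} = -3 + \frac{\left(t t + 4 w\right) + 33}{9} = -3 + \frac{\left(t^{2} + 4 w\right) + 33}{9} = -3 + \frac{33 + t^{2} + 4 w}{9} = -3 + \left(\frac{11}{3} + \frac{t^{2}}{9} + \frac{4 w}{9}\right) = \frac{2}{3} + \frac{t^{2}}{9} + \frac{4 w}{9}$)
$- 41 N{\left(8 \cdot 1,x{\left(-2,6 \right)} \right)} = - 41 \left(\frac{2}{3} + \frac{\left(8 \cdot 1\right)^{2}}{9} + \frac{4 \cdot \frac{2}{6}}{9}\right) = - 41 \left(\frac{2}{3} + \frac{8^{2}}{9} + \frac{4 \cdot 2 \cdot \frac{1}{6}}{9}\right) = - 41 \left(\frac{2}{3} + \frac{1}{9} \cdot 64 + \frac{4}{9} \cdot \frac{1}{3}\right) = - 41 \left(\frac{2}{3} + \frac{64}{9} + \frac{4}{27}\right) = \left(-41\right) \frac{214}{27} = - \frac{8774}{27}$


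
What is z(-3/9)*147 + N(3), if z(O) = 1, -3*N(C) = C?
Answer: 146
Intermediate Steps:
N(C) = -C/3
z(-3/9)*147 + N(3) = 1*147 - 1/3*3 = 147 - 1 = 146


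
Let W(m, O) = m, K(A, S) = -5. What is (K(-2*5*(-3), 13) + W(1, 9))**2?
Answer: 16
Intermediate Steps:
(K(-2*5*(-3), 13) + W(1, 9))**2 = (-5 + 1)**2 = (-4)**2 = 16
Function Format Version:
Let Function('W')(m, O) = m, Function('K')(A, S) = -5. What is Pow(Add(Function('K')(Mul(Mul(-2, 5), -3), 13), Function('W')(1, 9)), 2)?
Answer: 16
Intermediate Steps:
Pow(Add(Function('K')(Mul(Mul(-2, 5), -3), 13), Function('W')(1, 9)), 2) = Pow(Add(-5, 1), 2) = Pow(-4, 2) = 16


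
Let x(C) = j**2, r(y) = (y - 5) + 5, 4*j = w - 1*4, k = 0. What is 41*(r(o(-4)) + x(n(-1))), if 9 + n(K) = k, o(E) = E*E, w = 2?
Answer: 2665/4 ≈ 666.25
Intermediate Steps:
o(E) = E**2
n(K) = -9 (n(K) = -9 + 0 = -9)
j = -1/2 (j = (2 - 1*4)/4 = (2 - 4)/4 = (1/4)*(-2) = -1/2 ≈ -0.50000)
r(y) = y (r(y) = (-5 + y) + 5 = y)
x(C) = 1/4 (x(C) = (-1/2)**2 = 1/4)
41*(r(o(-4)) + x(n(-1))) = 41*((-4)**2 + 1/4) = 41*(16 + 1/4) = 41*(65/4) = 2665/4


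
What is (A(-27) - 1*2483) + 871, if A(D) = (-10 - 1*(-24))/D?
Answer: -43538/27 ≈ -1612.5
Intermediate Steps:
A(D) = 14/D (A(D) = (-10 + 24)/D = 14/D)
(A(-27) - 1*2483) + 871 = (14/(-27) - 1*2483) + 871 = (14*(-1/27) - 2483) + 871 = (-14/27 - 2483) + 871 = -67055/27 + 871 = -43538/27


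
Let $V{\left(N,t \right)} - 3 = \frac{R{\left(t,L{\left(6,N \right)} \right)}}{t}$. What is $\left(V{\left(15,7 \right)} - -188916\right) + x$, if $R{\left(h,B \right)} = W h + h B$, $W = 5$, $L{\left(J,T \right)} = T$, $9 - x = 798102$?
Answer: $-609154$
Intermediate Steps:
$x = -798093$ ($x = 9 - 798102 = -798093$)
$R{\left(h,B \right)} = 5 h + B h$ ($R{\left(h,B \right)} = 5 h + h B = 5 h + B h$)
$V{\left(N,t \right)} = 8 + N$ ($V{\left(N,t \right)} = 3 + \frac{t \left(5 + N\right)}{t} = 3 + \left(5 + N\right) = 8 + N$)
$\left(V{\left(15,7 \right)} - -188916\right) + x = \left(\left(8 + 15\right) - -188916\right) - 798093 = \left(23 + 188916\right) - 798093 = 188939 - 798093 = -609154$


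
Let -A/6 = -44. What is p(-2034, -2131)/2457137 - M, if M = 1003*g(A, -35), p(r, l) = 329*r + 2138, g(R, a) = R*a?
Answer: 22772057050592/2457137 ≈ 9.2677e+6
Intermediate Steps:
A = 264 (A = -6*(-44) = 264)
p(r, l) = 2138 + 329*r
M = -9267720 (M = 1003*(264*(-35)) = 1003*(-9240) = -9267720)
p(-2034, -2131)/2457137 - M = (2138 + 329*(-2034))/2457137 - 1*(-9267720) = (2138 - 669186)*(1/2457137) + 9267720 = -667048*1/2457137 + 9267720 = -667048/2457137 + 9267720 = 22772057050592/2457137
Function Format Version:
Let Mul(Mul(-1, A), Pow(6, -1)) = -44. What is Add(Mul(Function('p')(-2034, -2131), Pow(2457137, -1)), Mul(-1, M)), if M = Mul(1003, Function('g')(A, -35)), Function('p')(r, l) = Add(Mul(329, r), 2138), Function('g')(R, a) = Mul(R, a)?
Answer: Rational(22772057050592, 2457137) ≈ 9.2677e+6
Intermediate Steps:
A = 264 (A = Mul(-6, -44) = 264)
Function('p')(r, l) = Add(2138, Mul(329, r))
M = -9267720 (M = Mul(1003, Mul(264, -35)) = Mul(1003, -9240) = -9267720)
Add(Mul(Function('p')(-2034, -2131), Pow(2457137, -1)), Mul(-1, M)) = Add(Mul(Add(2138, Mul(329, -2034)), Pow(2457137, -1)), Mul(-1, -9267720)) = Add(Mul(Add(2138, -669186), Rational(1, 2457137)), 9267720) = Add(Mul(-667048, Rational(1, 2457137)), 9267720) = Add(Rational(-667048, 2457137), 9267720) = Rational(22772057050592, 2457137)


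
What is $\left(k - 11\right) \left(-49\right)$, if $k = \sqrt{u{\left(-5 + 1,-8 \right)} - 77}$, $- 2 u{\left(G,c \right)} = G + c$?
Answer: $539 - 49 i \sqrt{71} \approx 539.0 - 412.88 i$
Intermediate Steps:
$u{\left(G,c \right)} = - \frac{G}{2} - \frac{c}{2}$ ($u{\left(G,c \right)} = - \frac{G + c}{2} = - \frac{G}{2} - \frac{c}{2}$)
$k = i \sqrt{71}$ ($k = \sqrt{\left(- \frac{-5 + 1}{2} - -4\right) - 77} = \sqrt{\left(\left(- \frac{1}{2}\right) \left(-4\right) + 4\right) - 77} = \sqrt{\left(2 + 4\right) - 77} = \sqrt{6 - 77} = \sqrt{-71} = i \sqrt{71} \approx 8.4261 i$)
$\left(k - 11\right) \left(-49\right) = \left(i \sqrt{71} - 11\right) \left(-49\right) = \left(-11 + i \sqrt{71}\right) \left(-49\right) = 539 - 49 i \sqrt{71}$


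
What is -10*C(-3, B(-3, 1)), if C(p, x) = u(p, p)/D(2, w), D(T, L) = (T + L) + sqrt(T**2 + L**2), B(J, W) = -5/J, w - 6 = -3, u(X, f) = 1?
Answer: -25/6 + 5*sqrt(13)/6 ≈ -1.1620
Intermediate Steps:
w = 3 (w = 6 - 3 = 3)
D(T, L) = L + T + sqrt(L**2 + T**2) (D(T, L) = (L + T) + sqrt(L**2 + T**2) = L + T + sqrt(L**2 + T**2))
C(p, x) = 1/(5 + sqrt(13)) (C(p, x) = 1/(3 + 2 + sqrt(3**2 + 2**2)) = 1/(3 + 2 + sqrt(9 + 4)) = 1/(3 + 2 + sqrt(13)) = 1/(5 + sqrt(13)))
-10*C(-3, B(-3, 1)) = -10*(5/12 - sqrt(13)/12) = -25/6 + 5*sqrt(13)/6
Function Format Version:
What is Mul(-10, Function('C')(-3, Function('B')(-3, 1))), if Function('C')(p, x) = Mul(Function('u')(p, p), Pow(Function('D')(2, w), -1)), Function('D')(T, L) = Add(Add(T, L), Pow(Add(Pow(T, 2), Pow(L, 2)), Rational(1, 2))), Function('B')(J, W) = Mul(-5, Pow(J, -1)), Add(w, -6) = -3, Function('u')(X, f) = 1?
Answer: Add(Rational(-25, 6), Mul(Rational(5, 6), Pow(13, Rational(1, 2)))) ≈ -1.1620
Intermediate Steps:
w = 3 (w = Add(6, -3) = 3)
Function('D')(T, L) = Add(L, T, Pow(Add(Pow(L, 2), Pow(T, 2)), Rational(1, 2))) (Function('D')(T, L) = Add(Add(L, T), Pow(Add(Pow(L, 2), Pow(T, 2)), Rational(1, 2))) = Add(L, T, Pow(Add(Pow(L, 2), Pow(T, 2)), Rational(1, 2))))
Function('C')(p, x) = Pow(Add(5, Pow(13, Rational(1, 2))), -1) (Function('C')(p, x) = Mul(1, Pow(Add(3, 2, Pow(Add(Pow(3, 2), Pow(2, 2)), Rational(1, 2))), -1)) = Mul(1, Pow(Add(3, 2, Pow(Add(9, 4), Rational(1, 2))), -1)) = Mul(1, Pow(Add(3, 2, Pow(13, Rational(1, 2))), -1)) = Mul(1, Pow(Add(5, Pow(13, Rational(1, 2))), -1)) = Pow(Add(5, Pow(13, Rational(1, 2))), -1))
Mul(-10, Function('C')(-3, Function('B')(-3, 1))) = Mul(-10, Add(Rational(5, 12), Mul(Rational(-1, 12), Pow(13, Rational(1, 2))))) = Add(Rational(-25, 6), Mul(Rational(5, 6), Pow(13, Rational(1, 2))))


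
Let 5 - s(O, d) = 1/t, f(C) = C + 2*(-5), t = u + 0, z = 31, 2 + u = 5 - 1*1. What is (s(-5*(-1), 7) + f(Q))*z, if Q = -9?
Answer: -899/2 ≈ -449.50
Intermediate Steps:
u = 2 (u = -2 + (5 - 1*1) = -2 + (5 - 1) = -2 + 4 = 2)
t = 2 (t = 2 + 0 = 2)
f(C) = -10 + C (f(C) = C - 10 = -10 + C)
s(O, d) = 9/2 (s(O, d) = 5 - 1/2 = 5 - 1*½ = 5 - ½ = 9/2)
(s(-5*(-1), 7) + f(Q))*z = (9/2 + (-10 - 9))*31 = (9/2 - 19)*31 = -29/2*31 = -899/2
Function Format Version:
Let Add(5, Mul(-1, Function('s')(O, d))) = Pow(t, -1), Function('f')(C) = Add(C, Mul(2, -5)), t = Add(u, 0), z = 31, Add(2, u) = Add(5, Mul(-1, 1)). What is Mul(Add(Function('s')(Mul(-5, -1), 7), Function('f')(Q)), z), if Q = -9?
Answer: Rational(-899, 2) ≈ -449.50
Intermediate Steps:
u = 2 (u = Add(-2, Add(5, Mul(-1, 1))) = Add(-2, Add(5, -1)) = Add(-2, 4) = 2)
t = 2 (t = Add(2, 0) = 2)
Function('f')(C) = Add(-10, C) (Function('f')(C) = Add(C, -10) = Add(-10, C))
Function('s')(O, d) = Rational(9, 2) (Function('s')(O, d) = Add(5, Mul(-1, Pow(2, -1))) = Add(5, Mul(-1, Rational(1, 2))) = Add(5, Rational(-1, 2)) = Rational(9, 2))
Mul(Add(Function('s')(Mul(-5, -1), 7), Function('f')(Q)), z) = Mul(Add(Rational(9, 2), Add(-10, -9)), 31) = Mul(Add(Rational(9, 2), -19), 31) = Mul(Rational(-29, 2), 31) = Rational(-899, 2)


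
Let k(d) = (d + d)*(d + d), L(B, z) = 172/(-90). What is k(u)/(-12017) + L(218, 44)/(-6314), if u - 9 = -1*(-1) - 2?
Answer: -35851909/1707195105 ≈ -0.021000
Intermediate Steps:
L(B, z) = -86/45 (L(B, z) = 172*(-1/90) = -86/45)
u = 8 (u = 9 + (-1*(-1) - 2) = 9 + (1 - 2) = 9 - 1 = 8)
k(d) = 4*d**2 (k(d) = (2*d)*(2*d) = 4*d**2)
k(u)/(-12017) + L(218, 44)/(-6314) = (4*8**2)/(-12017) - 86/45/(-6314) = (4*64)*(-1/12017) - 86/45*(-1/6314) = 256*(-1/12017) + 43/142065 = -256/12017 + 43/142065 = -35851909/1707195105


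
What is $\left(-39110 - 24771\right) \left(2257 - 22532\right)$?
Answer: $1295187275$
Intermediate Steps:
$\left(-39110 - 24771\right) \left(2257 - 22532\right) = - 63881 \left(2257 - 22532\right) = \left(-63881\right) \left(-20275\right) = 1295187275$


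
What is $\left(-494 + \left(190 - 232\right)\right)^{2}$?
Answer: $287296$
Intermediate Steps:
$\left(-494 + \left(190 - 232\right)\right)^{2} = \left(-494 - 42\right)^{2} = \left(-536\right)^{2} = 287296$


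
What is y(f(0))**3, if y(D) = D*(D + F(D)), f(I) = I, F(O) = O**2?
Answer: 0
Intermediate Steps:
y(D) = D*(D + D**2)
y(f(0))**3 = (0**2*(1 + 0))**3 = (0*1)**3 = 0**3 = 0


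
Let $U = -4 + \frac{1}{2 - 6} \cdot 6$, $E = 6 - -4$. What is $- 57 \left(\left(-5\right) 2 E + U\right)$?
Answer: $\frac{12027}{2} \approx 6013.5$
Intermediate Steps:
$E = 10$ ($E = 6 + 4 = 10$)
$U = - \frac{11}{2}$ ($U = -4 + \frac{1}{-4} \cdot 6 = -4 - \frac{3}{2} = - \frac{11}{2} \approx -5.5$)
$- 57 \left(\left(-5\right) 2 E + U\right) = - 57 \left(\left(-5\right) 2 \cdot 10 - \frac{11}{2}\right) = - 57 \left(\left(-10\right) 10 - \frac{11}{2}\right) = - 57 \left(-100 - \frac{11}{2}\right) = \left(-57\right) \left(- \frac{211}{2}\right) = \frac{12027}{2}$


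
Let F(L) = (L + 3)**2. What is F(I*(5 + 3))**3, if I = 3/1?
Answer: 387420489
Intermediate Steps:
I = 3 (I = 3*1 = 3)
F(L) = (3 + L)**2
F(I*(5 + 3))**3 = ((3 + 3*(5 + 3))**2)**3 = ((3 + 3*8)**2)**3 = ((3 + 24)**2)**3 = (27**2)**3 = 729**3 = 387420489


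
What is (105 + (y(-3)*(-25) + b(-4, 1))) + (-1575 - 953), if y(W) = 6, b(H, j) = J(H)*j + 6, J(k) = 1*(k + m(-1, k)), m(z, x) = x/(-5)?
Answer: -12851/5 ≈ -2570.2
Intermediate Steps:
m(z, x) = -x/5 (m(z, x) = x*(-⅕) = -x/5)
J(k) = 4*k/5 (J(k) = 1*(k - k/5) = 1*(4*k/5) = 4*k/5)
b(H, j) = 6 + 4*H*j/5 (b(H, j) = (4*H/5)*j + 6 = 4*H*j/5 + 6 = 6 + 4*H*j/5)
(105 + (y(-3)*(-25) + b(-4, 1))) + (-1575 - 953) = (105 + (6*(-25) + (6 + (⅘)*(-4)*1))) + (-1575 - 953) = (105 + (-150 + (6 - 16/5))) - 2528 = (105 + (-150 + 14/5)) - 2528 = (105 - 736/5) - 2528 = -211/5 - 2528 = -12851/5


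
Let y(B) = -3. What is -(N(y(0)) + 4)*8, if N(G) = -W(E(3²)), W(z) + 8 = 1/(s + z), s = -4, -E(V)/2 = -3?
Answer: -92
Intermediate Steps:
E(V) = 6 (E(V) = -2*(-3) = 6)
W(z) = -8 + 1/(-4 + z)
N(G) = 15/2 (N(G) = -(33 - 8*6)/(-4 + 6) = -(33 - 48)/2 = -(-15)/2 = -1*(-15/2) = 15/2)
-(N(y(0)) + 4)*8 = -(15/2 + 4)*8 = -1*23/2*8 = -23/2*8 = -92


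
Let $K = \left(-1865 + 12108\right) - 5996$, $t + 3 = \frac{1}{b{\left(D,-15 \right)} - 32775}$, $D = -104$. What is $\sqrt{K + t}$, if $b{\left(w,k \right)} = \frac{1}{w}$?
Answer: $\frac{626 \sqrt{125828505915}}{3408601} \approx 65.146$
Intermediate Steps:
$t = - \frac{10225907}{3408601}$ ($t = -3 + \frac{1}{\frac{1}{-104} - 32775} = -3 + \frac{1}{- \frac{1}{104} - 32775} = -3 + \frac{1}{- \frac{3408601}{104}} = -3 - \frac{104}{3408601} = - \frac{10225907}{3408601} \approx -3.0$)
$K = 4247$ ($K = 10243 - 5996 = 4247$)
$\sqrt{K + t} = \sqrt{4247 - \frac{10225907}{3408601}} = \sqrt{\frac{14466102540}{3408601}} = \frac{626 \sqrt{125828505915}}{3408601}$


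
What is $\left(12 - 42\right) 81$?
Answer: $-2430$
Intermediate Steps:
$\left(12 - 42\right) 81 = \left(-30\right) 81 = -2430$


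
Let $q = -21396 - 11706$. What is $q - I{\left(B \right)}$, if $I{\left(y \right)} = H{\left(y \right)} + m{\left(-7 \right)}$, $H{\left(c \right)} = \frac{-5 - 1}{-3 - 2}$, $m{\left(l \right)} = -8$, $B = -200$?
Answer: $- \frac{165476}{5} \approx -33095.0$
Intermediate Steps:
$H{\left(c \right)} = \frac{6}{5}$ ($H{\left(c \right)} = - \frac{6}{-5} = \left(-6\right) \left(- \frac{1}{5}\right) = \frac{6}{5}$)
$I{\left(y \right)} = - \frac{34}{5}$ ($I{\left(y \right)} = \frac{6}{5} - 8 = - \frac{34}{5}$)
$q = -33102$ ($q = -21396 - 11706 = -33102$)
$q - I{\left(B \right)} = -33102 - - \frac{34}{5} = -33102 + \frac{34}{5} = - \frac{165476}{5}$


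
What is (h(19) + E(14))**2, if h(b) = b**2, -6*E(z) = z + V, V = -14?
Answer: 130321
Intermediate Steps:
E(z) = 7/3 - z/6 (E(z) = -(z - 14)/6 = -(-14 + z)/6 = 7/3 - z/6)
(h(19) + E(14))**2 = (19**2 + (7/3 - 1/6*14))**2 = (361 + (7/3 - 7/3))**2 = (361 + 0)**2 = 361**2 = 130321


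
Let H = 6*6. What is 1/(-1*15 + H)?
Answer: 1/21 ≈ 0.047619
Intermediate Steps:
H = 36
1/(-1*15 + H) = 1/(-1*15 + 36) = 1/(-15 + 36) = 1/21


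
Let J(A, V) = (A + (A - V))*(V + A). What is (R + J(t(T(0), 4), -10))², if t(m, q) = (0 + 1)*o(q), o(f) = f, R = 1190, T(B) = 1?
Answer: 1170724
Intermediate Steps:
t(m, q) = q (t(m, q) = (0 + 1)*q = 1*q = q)
J(A, V) = (A + V)*(-V + 2*A) (J(A, V) = (-V + 2*A)*(A + V) = (A + V)*(-V + 2*A))
(R + J(t(T(0), 4), -10))² = (1190 + (-1*(-10)² + 2*4² + 4*(-10)))² = (1190 + (-1*100 + 2*16 - 40))² = (1190 + (-100 + 32 - 40))² = (1190 - 108)² = 1082² = 1170724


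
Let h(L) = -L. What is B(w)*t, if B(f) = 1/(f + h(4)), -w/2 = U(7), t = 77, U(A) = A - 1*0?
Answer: -77/18 ≈ -4.2778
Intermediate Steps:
U(A) = A (U(A) = A + 0 = A)
w = -14 (w = -2*7 = -14)
B(f) = 1/(-4 + f) (B(f) = 1/(f - 1*4) = 1/(f - 4) = 1/(-4 + f))
B(w)*t = 77/(-4 - 14) = 77/(-18) = -1/18*77 = -77/18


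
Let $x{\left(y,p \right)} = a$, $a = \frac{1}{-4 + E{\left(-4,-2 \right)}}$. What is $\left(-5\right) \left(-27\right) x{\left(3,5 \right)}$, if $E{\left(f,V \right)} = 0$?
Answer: $- \frac{135}{4} \approx -33.75$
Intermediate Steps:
$a = - \frac{1}{4}$ ($a = \frac{1}{-4 + 0} = \frac{1}{-4} = - \frac{1}{4} \approx -0.25$)
$x{\left(y,p \right)} = - \frac{1}{4}$
$\left(-5\right) \left(-27\right) x{\left(3,5 \right)} = \left(-5\right) \left(-27\right) \left(- \frac{1}{4}\right) = 135 \left(- \frac{1}{4}\right) = - \frac{135}{4}$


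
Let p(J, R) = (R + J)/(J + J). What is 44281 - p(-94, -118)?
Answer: 2081154/47 ≈ 44280.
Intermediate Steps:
p(J, R) = (J + R)/(2*J) (p(J, R) = (J + R)/((2*J)) = (J + R)*(1/(2*J)) = (J + R)/(2*J))
44281 - p(-94, -118) = 44281 - (-94 - 118)/(2*(-94)) = 44281 - (-1)*(-212)/(2*94) = 44281 - 1*53/47 = 44281 - 53/47 = 2081154/47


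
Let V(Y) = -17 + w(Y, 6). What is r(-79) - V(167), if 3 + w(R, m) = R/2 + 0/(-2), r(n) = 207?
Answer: 287/2 ≈ 143.50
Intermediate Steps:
w(R, m) = -3 + R/2 (w(R, m) = -3 + (R/2 + 0/(-2)) = -3 + (R*(½) + 0*(-½)) = -3 + (R/2 + 0) = -3 + R/2)
V(Y) = -20 + Y/2 (V(Y) = -17 + (-3 + Y/2) = -20 + Y/2)
r(-79) - V(167) = 207 - (-20 + (½)*167) = 207 - (-20 + 167/2) = 207 - 1*127/2 = 207 - 127/2 = 287/2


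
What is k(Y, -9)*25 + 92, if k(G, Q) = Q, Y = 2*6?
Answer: -133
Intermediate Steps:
Y = 12
k(Y, -9)*25 + 92 = -9*25 + 92 = -225 + 92 = -133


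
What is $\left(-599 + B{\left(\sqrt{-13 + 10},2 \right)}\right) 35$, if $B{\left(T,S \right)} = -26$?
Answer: $-21875$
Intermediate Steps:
$\left(-599 + B{\left(\sqrt{-13 + 10},2 \right)}\right) 35 = \left(-599 - 26\right) 35 = \left(-625\right) 35 = -21875$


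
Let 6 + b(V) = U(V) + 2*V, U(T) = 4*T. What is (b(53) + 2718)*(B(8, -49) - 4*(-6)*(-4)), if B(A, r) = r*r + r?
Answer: 6835680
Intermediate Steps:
b(V) = -6 + 6*V (b(V) = -6 + (4*V + 2*V) = -6 + 6*V)
B(A, r) = r + r**2 (B(A, r) = r**2 + r = r + r**2)
(b(53) + 2718)*(B(8, -49) - 4*(-6)*(-4)) = ((-6 + 6*53) + 2718)*(-49*(1 - 49) - 4*(-6)*(-4)) = ((-6 + 318) + 2718)*(-49*(-48) + 24*(-4)) = (312 + 2718)*(2352 - 96) = 3030*2256 = 6835680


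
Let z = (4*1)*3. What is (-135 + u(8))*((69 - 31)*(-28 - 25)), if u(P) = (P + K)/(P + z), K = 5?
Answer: 2705809/10 ≈ 2.7058e+5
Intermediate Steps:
z = 12 (z = 4*3 = 12)
u(P) = (5 + P)/(12 + P) (u(P) = (P + 5)/(P + 12) = (5 + P)/(12 + P))
(-135 + u(8))*((69 - 31)*(-28 - 25)) = (-135 + (5 + 8)/(12 + 8))*((69 - 31)*(-28 - 25)) = (-135 + 13/20)*(38*(-53)) = (-135 + (1/20)*13)*(-2014) = (-135 + 13/20)*(-2014) = -2687/20*(-2014) = 2705809/10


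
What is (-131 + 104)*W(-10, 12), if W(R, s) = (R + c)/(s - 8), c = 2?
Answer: 54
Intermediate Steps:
W(R, s) = (2 + R)/(-8 + s) (W(R, s) = (R + 2)/(s - 8) = (2 + R)/(-8 + s))
(-131 + 104)*W(-10, 12) = (-131 + 104)*((2 - 10)/(-8 + 12)) = -27*(-8)/4 = -27*(-2) = 54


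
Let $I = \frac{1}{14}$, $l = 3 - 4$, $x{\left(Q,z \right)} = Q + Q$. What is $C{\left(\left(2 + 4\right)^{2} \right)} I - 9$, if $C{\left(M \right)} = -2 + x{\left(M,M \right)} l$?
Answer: $- \frac{100}{7} \approx -14.286$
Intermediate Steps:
$x{\left(Q,z \right)} = 2 Q$
$l = -1$ ($l = 3 - 4 = -1$)
$C{\left(M \right)} = -2 - 2 M$ ($C{\left(M \right)} = -2 + 2 M \left(-1\right) = -2 - 2 M$)
$I = \frac{1}{14} \approx 0.071429$
$C{\left(\left(2 + 4\right)^{2} \right)} I - 9 = \left(-2 - 2 \left(2 + 4\right)^{2}\right) \frac{1}{14} - 9 = \left(-2 - 2 \cdot 6^{2}\right) \frac{1}{14} - 9 = \left(-2 - 72\right) \frac{1}{14} - 9 = \left(-74\right) \frac{1}{14} - 9 = - \frac{37}{7} - 9 = - \frac{100}{7}$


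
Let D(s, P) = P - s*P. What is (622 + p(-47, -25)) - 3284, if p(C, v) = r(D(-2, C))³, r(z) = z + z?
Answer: -22428430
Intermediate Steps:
D(s, P) = P - P*s
r(z) = 2*z
p(C, v) = 216*C³ (p(C, v) = (2*(C*(1 - 1*(-2))))³ = (2*(C*(1 + 2)))³ = (2*(C*3))³ = (2*(3*C))³ = (6*C)³ = 216*C³)
(622 + p(-47, -25)) - 3284 = (622 + 216*(-47)³) - 3284 = (622 + 216*(-103823)) - 3284 = (622 - 22425768) - 3284 = -22425146 - 3284 = -22428430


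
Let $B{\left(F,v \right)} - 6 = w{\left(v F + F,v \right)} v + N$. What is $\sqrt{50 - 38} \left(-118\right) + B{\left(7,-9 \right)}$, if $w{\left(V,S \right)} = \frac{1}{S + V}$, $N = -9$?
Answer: $- \frac{186}{65} - 236 \sqrt{3} \approx -411.63$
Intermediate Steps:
$B{\left(F,v \right)} = -3 + \frac{v}{F + v + F v}$ ($B{\left(F,v \right)} = 6 + \left(\frac{v}{v + \left(v F + F\right)} - 9\right) = 6 + \left(\frac{v}{v + \left(F v + F\right)} - 9\right) = 6 + \left(\frac{v}{v + \left(F + F v\right)} - 9\right) = 6 + \left(\frac{v}{F + v + F v} - 9\right) = 6 + \left(-9 + \frac{v}{F + v + F v}\right) = -3 + \frac{v}{F + v + F v}$)
$\sqrt{50 - 38} \left(-118\right) + B{\left(7,-9 \right)} = \sqrt{50 - 38} \left(-118\right) - \left(3 + \frac{9}{-9 + 7 \left(1 - 9\right)}\right) = \sqrt{12} \left(-118\right) - \left(3 + \frac{9}{-9 + 7 \left(-8\right)}\right) = 2 \sqrt{3} \left(-118\right) - \left(3 + \frac{9}{-9 - 56}\right) = - 236 \sqrt{3} - \left(3 + \frac{9}{-65}\right) = - 236 \sqrt{3} - \frac{186}{65} = - \frac{186}{65} - 236 \sqrt{3}$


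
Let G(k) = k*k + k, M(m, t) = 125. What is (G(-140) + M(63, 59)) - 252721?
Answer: -233136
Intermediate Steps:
G(k) = k + k² (G(k) = k² + k = k + k²)
(G(-140) + M(63, 59)) - 252721 = (-140*(1 - 140) + 125) - 252721 = (-140*(-139) + 125) - 252721 = (19460 + 125) - 252721 = 19585 - 252721 = -233136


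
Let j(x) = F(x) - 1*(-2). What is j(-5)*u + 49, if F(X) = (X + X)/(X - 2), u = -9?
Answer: 127/7 ≈ 18.143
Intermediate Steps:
F(X) = 2*X/(-2 + X) (F(X) = (2*X)/(-2 + X) = 2*X/(-2 + X))
j(x) = 2 + 2*x/(-2 + x) (j(x) = 2*x/(-2 + x) - 1*(-2) = 2*x/(-2 + x) + 2 = 2 + 2*x/(-2 + x))
j(-5)*u + 49 = (4*(-1 - 5)/(-2 - 5))*(-9) + 49 = (4*(-6)/(-7))*(-9) + 49 = (4*(-1/7)*(-6))*(-9) + 49 = (24/7)*(-9) + 49 = -216/7 + 49 = 127/7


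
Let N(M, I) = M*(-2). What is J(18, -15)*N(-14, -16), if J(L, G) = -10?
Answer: -280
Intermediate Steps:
N(M, I) = -2*M
J(18, -15)*N(-14, -16) = -(-20)*(-14) = -10*28 = -280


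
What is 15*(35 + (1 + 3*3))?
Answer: 675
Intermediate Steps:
15*(35 + (1 + 3*3)) = 15*(35 + (1 + 9)) = 15*(35 + 10) = 15*45 = 675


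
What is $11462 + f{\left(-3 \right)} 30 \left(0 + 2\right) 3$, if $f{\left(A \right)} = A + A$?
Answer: $10382$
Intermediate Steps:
$f{\left(A \right)} = 2 A$
$11462 + f{\left(-3 \right)} 30 \left(0 + 2\right) 3 = 11462 + 2 \left(-3\right) 30 \left(0 + 2\right) 3 = 11462 + \left(-6\right) 30 \cdot 2 \cdot 3 = 11462 - 1080 = 10382$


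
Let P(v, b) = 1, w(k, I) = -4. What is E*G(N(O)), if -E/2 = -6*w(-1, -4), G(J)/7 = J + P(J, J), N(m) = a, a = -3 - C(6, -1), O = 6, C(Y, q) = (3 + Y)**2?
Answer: 27888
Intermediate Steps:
a = -84 (a = -3 - (3 + 6)**2 = -3 - 1*9**2 = -3 - 1*81 = -3 - 81 = -84)
N(m) = -84
G(J) = 7 + 7*J (G(J) = 7*(J + 1) = 7*(1 + J) = 7 + 7*J)
E = -48 (E = -(-12)*(-4) = -2*24 = -48)
E*G(N(O)) = -48*(7 + 7*(-84)) = -48*(7 - 588) = -48*(-581) = 27888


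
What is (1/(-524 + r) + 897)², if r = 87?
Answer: 153654592144/190969 ≈ 8.0461e+5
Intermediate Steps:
(1/(-524 + r) + 897)² = (1/(-524 + 87) + 897)² = (1/(-437) + 897)² = (-1/437 + 897)² = (391988/437)² = 153654592144/190969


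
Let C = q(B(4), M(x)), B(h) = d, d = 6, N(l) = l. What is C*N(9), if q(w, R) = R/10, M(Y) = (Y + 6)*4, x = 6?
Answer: 216/5 ≈ 43.200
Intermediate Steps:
M(Y) = 24 + 4*Y (M(Y) = (6 + Y)*4 = 24 + 4*Y)
B(h) = 6
q(w, R) = R/10 (q(w, R) = R*(1/10) = R/10)
C = 24/5 (C = (24 + 4*6)/10 = (24 + 24)/10 = (1/10)*48 = 24/5 ≈ 4.8000)
C*N(9) = (24/5)*9 = 216/5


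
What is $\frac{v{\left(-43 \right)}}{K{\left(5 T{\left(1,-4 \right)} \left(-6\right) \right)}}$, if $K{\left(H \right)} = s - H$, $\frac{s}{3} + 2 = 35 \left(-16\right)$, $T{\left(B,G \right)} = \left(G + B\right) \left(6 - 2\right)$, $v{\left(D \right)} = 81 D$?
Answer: $\frac{1161}{682} \approx 1.7023$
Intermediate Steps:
$T{\left(B,G \right)} = 4 B + 4 G$ ($T{\left(B,G \right)} = \left(B + G\right) 4 = 4 B + 4 G$)
$s = -1686$ ($s = -6 + 3 \cdot 35 \left(-16\right) = -6 + 3 \left(-560\right) = -6 - 1680 = -1686$)
$K{\left(H \right)} = -1686 - H$
$\frac{v{\left(-43 \right)}}{K{\left(5 T{\left(1,-4 \right)} \left(-6\right) \right)}} = \frac{81 \left(-43\right)}{-1686 - 5 \left(4 \cdot 1 + 4 \left(-4\right)\right) \left(-6\right)} = - \frac{3483}{-1686 - 5 \left(4 - 16\right) \left(-6\right)} = - \frac{3483}{-1686 - 5 \left(-12\right) \left(-6\right)} = - \frac{3483}{-1686 - \left(-60\right) \left(-6\right)} = - \frac{3483}{-1686 - 360} = - \frac{3483}{-2046} = \left(-3483\right) \left(- \frac{1}{2046}\right) = \frac{1161}{682}$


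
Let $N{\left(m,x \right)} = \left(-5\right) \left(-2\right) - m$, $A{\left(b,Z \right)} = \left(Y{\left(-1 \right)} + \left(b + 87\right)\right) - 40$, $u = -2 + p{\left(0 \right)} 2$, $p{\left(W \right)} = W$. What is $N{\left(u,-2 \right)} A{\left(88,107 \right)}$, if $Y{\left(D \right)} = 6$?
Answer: $1692$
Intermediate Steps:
$u = -2$ ($u = -2 + 0 \cdot 2 = -2 + 0 = -2$)
$A{\left(b,Z \right)} = 53 + b$ ($A{\left(b,Z \right)} = \left(6 + \left(b + 87\right)\right) - 40 = \left(6 + \left(87 + b\right)\right) - 40 = \left(93 + b\right) - 40 = 53 + b$)
$N{\left(m,x \right)} = 10 - m$
$N{\left(u,-2 \right)} A{\left(88,107 \right)} = \left(10 - -2\right) \left(53 + 88\right) = \left(10 + 2\right) 141 = 12 \cdot 141 = 1692$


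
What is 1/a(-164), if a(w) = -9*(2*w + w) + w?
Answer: 1/4264 ≈ 0.00023452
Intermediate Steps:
a(w) = -26*w (a(w) = -27*w + w = -26*w)
1/a(-164) = 1/(-26*(-164)) = 1/4264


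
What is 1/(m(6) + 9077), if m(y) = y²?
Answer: 1/9113 ≈ 0.00010973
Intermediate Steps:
1/(m(6) + 9077) = 1/(6² + 9077) = 1/(36 + 9077) = 1/9113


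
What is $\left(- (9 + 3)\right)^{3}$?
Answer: $-1728$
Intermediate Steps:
$\left(- (9 + 3)\right)^{3} = \left(\left(-1\right) 12\right)^{3} = \left(-12\right)^{3} = -1728$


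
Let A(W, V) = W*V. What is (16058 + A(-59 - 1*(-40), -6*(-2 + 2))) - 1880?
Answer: 14178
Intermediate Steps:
A(W, V) = V*W
(16058 + A(-59 - 1*(-40), -6*(-2 + 2))) - 1880 = (16058 + (-6*(-2 + 2))*(-59 - 1*(-40))) - 1880 = (16058 + (-6*0)*(-59 + 40)) - 1880 = (16058 + 0*(-19)) - 1880 = (16058 + 0) - 1880 = 16058 - 1880 = 14178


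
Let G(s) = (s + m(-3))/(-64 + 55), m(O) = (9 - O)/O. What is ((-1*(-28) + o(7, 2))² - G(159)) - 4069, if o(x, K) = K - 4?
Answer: -30382/9 ≈ -3375.8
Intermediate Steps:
o(x, K) = -4 + K
m(O) = (9 - O)/O
G(s) = 4/9 - s/9 (G(s) = (s + (9 - 1*(-3))/(-3))/(-64 + 55) = (s - (9 + 3)/3)/(-9) = (s - ⅓*12)*(-⅑) = (s - 4)*(-⅑) = (-4 + s)*(-⅑) = 4/9 - s/9)
((-1*(-28) + o(7, 2))² - G(159)) - 4069 = ((-1*(-28) + (-4 + 2))² - (4/9 - ⅑*159)) - 4069 = ((28 - 2)² - (4/9 - 53/3)) - 4069 = (26² - 1*(-155/9)) - 4069 = (676 + 155/9) - 4069 = 6239/9 - 4069 = -30382/9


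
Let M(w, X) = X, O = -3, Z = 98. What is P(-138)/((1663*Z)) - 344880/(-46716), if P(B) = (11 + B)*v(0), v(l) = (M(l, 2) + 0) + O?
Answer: 4684367171/634457782 ≈ 7.3833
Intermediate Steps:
v(l) = -1 (v(l) = (2 + 0) - 3 = 2 - 3 = -1)
P(B) = -11 - B (P(B) = (11 + B)*(-1) = -11 - B)
P(-138)/((1663*Z)) - 344880/(-46716) = (-11 - 1*(-138))/((1663*98)) - 344880/(-46716) = (-11 + 138)/162974 - 344880*(-1/46716) = 127*(1/162974) + 28740/3893 = 127/162974 + 28740/3893 = 4684367171/634457782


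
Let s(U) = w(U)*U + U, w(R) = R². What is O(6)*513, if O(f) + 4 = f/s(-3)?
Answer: -10773/5 ≈ -2154.6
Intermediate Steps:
s(U) = U + U³ (s(U) = U²*U + U = U³ + U = U + U³)
O(f) = -4 - f/30 (O(f) = -4 + f/(-3 + (-3)³) = -4 + f/(-3 - 27) = -4 + f/(-30) = -4 + f*(-1/30) = -4 - f/30)
O(6)*513 = (-4 - 1/30*6)*513 = (-4 - ⅕)*513 = -21/5*513 = -10773/5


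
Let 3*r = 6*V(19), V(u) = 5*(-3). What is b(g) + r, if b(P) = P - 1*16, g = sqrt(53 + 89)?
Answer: -46 + sqrt(142) ≈ -34.084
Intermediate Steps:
V(u) = -15
g = sqrt(142) ≈ 11.916
b(P) = -16 + P (b(P) = P - 16 = -16 + P)
r = -30 (r = (6*(-15))/3 = (1/3)*(-90) = -30)
b(g) + r = (-16 + sqrt(142)) - 30 = -46 + sqrt(142)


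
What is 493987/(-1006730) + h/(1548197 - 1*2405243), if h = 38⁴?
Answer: -1261269273841/431406959790 ≈ -2.9236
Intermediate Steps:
h = 2085136
493987/(-1006730) + h/(1548197 - 1*2405243) = 493987/(-1006730) + 2085136/(1548197 - 1*2405243) = 493987*(-1/1006730) + 2085136/(1548197 - 2405243) = -493987/1006730 + 2085136/(-857046) = -493987/1006730 + 2085136*(-1/857046) = -493987/1006730 - 1042568/428523 = -1261269273841/431406959790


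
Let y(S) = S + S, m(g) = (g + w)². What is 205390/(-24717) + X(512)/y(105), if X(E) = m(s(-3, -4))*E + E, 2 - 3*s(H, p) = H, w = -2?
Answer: -1245886/222453 ≈ -5.6007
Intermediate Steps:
s(H, p) = ⅔ - H/3
m(g) = (-2 + g)² (m(g) = (g - 2)² = (-2 + g)²)
X(E) = 10*E/9 (X(E) = (-2 + (⅔ - ⅓*(-3)))²*E + E = (-2 + (⅔ + 1))²*E + E = (-2 + 5/3)²*E + E = (-⅓)²*E + E = E/9 + E = 10*E/9)
y(S) = 2*S
205390/(-24717) + X(512)/y(105) = 205390/(-24717) + ((10/9)*512)/((2*105)) = 205390*(-1/24717) + (5120/9)/210 = -205390/24717 + (5120/9)*(1/210) = -205390/24717 + 512/189 = -1245886/222453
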